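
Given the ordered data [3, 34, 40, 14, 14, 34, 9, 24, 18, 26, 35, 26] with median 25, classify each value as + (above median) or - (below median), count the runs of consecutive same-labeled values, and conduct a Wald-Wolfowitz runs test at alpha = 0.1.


Step 1: Compute median = 25; label A = above, B = below.
Labels in order: BAABBABBBAAA  (n_A = 6, n_B = 6)
Step 2: Count runs R = 6.
Step 3: Under H0 (random ordering), E[R] = 2*n_A*n_B/(n_A+n_B) + 1 = 2*6*6/12 + 1 = 7.0000.
        Var[R] = 2*n_A*n_B*(2*n_A*n_B - n_A - n_B) / ((n_A+n_B)^2 * (n_A+n_B-1)) = 4320/1584 = 2.7273.
        SD[R] = 1.6514.
Step 4: Continuity-corrected z = (R + 0.5 - E[R]) / SD[R] = (6 + 0.5 - 7.0000) / 1.6514 = -0.3028.
Step 5: Two-sided p-value via normal approximation = 2*(1 - Phi(|z|)) = 0.762069.
Step 6: alpha = 0.1. fail to reject H0.

R = 6, z = -0.3028, p = 0.762069, fail to reject H0.


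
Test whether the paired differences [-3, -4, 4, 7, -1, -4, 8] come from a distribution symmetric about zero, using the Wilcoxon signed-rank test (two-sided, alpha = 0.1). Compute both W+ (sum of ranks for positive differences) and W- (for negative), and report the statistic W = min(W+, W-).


Step 1: Drop any zero differences (none here) and take |d_i|.
|d| = [3, 4, 4, 7, 1, 4, 8]
Step 2: Midrank |d_i| (ties get averaged ranks).
ranks: |3|->2, |4|->4, |4|->4, |7|->6, |1|->1, |4|->4, |8|->7
Step 3: Attach original signs; sum ranks with positive sign and with negative sign.
W+ = 4 + 6 + 7 = 17
W- = 2 + 4 + 1 + 4 = 11
(Check: W+ + W- = 28 should equal n(n+1)/2 = 28.)
Step 4: Test statistic W = min(W+, W-) = 11.
Step 5: Ties in |d|, so use the tie-corrected normal approximation.
        E[W] = n(n+1)/4 = 7*8/4 = 14.
        Tie groups: |d|=4 (t=3); sum(t^3 - t) = 24.
        Var[W] = n(n+1)(2n+1)/24 - sum(t^3-t)/48 = 840/24 - 24/48 = 34.5.
        z = (W - E[W]) / sqrt(Var[W]) = (11 - 14) / 5.8737 = -0.5108.
        Two-sided p = 2*Phi(z) = 0.609523.
Step 6: alpha = 0.1. fail to reject H0.

W+ = 17, W- = 11, W = min = 11, p = 0.609523, fail to reject H0.


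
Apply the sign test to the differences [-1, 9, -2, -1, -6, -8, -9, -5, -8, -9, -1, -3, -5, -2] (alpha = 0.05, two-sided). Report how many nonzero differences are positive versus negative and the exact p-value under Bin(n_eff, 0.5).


Step 1: Discard zero differences. Original n = 14; n_eff = number of nonzero differences = 14.
Nonzero differences (with sign): -1, +9, -2, -1, -6, -8, -9, -5, -8, -9, -1, -3, -5, -2
Step 2: Count signs: positive = 1, negative = 13.
Step 3: Under H0: P(positive) = 0.5, so the number of positives S ~ Bin(14, 0.5).
Step 4: Two-sided exact p-value = sum of Bin(14,0.5) probabilities at or below the observed probability = 0.001831.
Step 5: alpha = 0.05. reject H0.

n_eff = 14, pos = 1, neg = 13, p = 0.001831, reject H0.


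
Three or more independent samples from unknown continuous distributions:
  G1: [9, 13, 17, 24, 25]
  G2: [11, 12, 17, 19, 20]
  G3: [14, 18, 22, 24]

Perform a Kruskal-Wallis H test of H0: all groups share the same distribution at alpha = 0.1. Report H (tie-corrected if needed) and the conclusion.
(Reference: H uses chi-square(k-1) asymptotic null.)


Step 1: Combine all N = 14 observations and assign midranks.
sorted (value, group, rank): (9,G1,1), (11,G2,2), (12,G2,3), (13,G1,4), (14,G3,5), (17,G1,6.5), (17,G2,6.5), (18,G3,8), (19,G2,9), (20,G2,10), (22,G3,11), (24,G1,12.5), (24,G3,12.5), (25,G1,14)
Step 2: Sum ranks within each group.
R_1 = 38 (n_1 = 5)
R_2 = 30.5 (n_2 = 5)
R_3 = 36.5 (n_3 = 4)
Step 3: H = 12/(N(N+1)) * sum(R_i^2/n_i) - 3(N+1)
     = 12/(14*15) * (38^2/5 + 30.5^2/5 + 36.5^2/4) - 3*15
     = 0.057143 * 807.913 - 45
     = 1.166429.
Step 4: Ties present; correction factor C = 1 - 12/(14^3 - 14) = 0.995604. Corrected H = 1.166429 / 0.995604 = 1.171578.
Step 5: Under H0, H ~ chi^2(2); p-value = 0.556666.
Step 6: alpha = 0.1. fail to reject H0.

H = 1.1716, df = 2, p = 0.556666, fail to reject H0.


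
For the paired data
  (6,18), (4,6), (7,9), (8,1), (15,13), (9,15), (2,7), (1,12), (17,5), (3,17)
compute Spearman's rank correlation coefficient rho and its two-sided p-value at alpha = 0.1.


Step 1: Rank x and y separately (midranks; no ties here).
rank(x): 6->5, 4->4, 7->6, 8->7, 15->9, 9->8, 2->2, 1->1, 17->10, 3->3
rank(y): 18->10, 6->3, 9->5, 1->1, 13->7, 15->8, 7->4, 12->6, 5->2, 17->9
Step 2: d_i = R_x(i) - R_y(i); compute d_i^2.
  (5-10)^2=25, (4-3)^2=1, (6-5)^2=1, (7-1)^2=36, (9-7)^2=4, (8-8)^2=0, (2-4)^2=4, (1-6)^2=25, (10-2)^2=64, (3-9)^2=36
sum(d^2) = 196.
Step 3: rho = 1 - 6*196 / (10*(10^2 - 1)) = 1 - 1176/990 = -0.187879.
Step 4: Under H0, t = rho * sqrt((n-2)/(1-rho^2)) = -0.5410 ~ t(8).
Step 5: Two-sided p-value from the t-distribution with 8 df = 0.603218.
Step 6: alpha = 0.1. fail to reject H0.

rho = -0.1879, p = 0.603218, fail to reject H0 at alpha = 0.1.


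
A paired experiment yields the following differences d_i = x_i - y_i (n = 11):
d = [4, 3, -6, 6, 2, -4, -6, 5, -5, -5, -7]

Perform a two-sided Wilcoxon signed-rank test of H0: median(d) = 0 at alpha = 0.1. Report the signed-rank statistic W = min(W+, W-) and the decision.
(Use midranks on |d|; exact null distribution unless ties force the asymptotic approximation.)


Step 1: Drop any zero differences (none here) and take |d_i|.
|d| = [4, 3, 6, 6, 2, 4, 6, 5, 5, 5, 7]
Step 2: Midrank |d_i| (ties get averaged ranks).
ranks: |4|->3.5, |3|->2, |6|->9, |6|->9, |2|->1, |4|->3.5, |6|->9, |5|->6, |5|->6, |5|->6, |7|->11
Step 3: Attach original signs; sum ranks with positive sign and with negative sign.
W+ = 3.5 + 2 + 9 + 1 + 6 = 21.5
W- = 9 + 3.5 + 9 + 6 + 6 + 11 = 44.5
(Check: W+ + W- = 66 should equal n(n+1)/2 = 66.)
Step 4: Test statistic W = min(W+, W-) = 21.5.
Step 5: Ties in |d|, so use the tie-corrected normal approximation.
        E[W] = n(n+1)/4 = 11*12/4 = 33.
        Tie groups: |d|=4 (t=2), |d|=5 (t=3), |d|=6 (t=3); sum(t^3 - t) = 54.
        Var[W] = n(n+1)(2n+1)/24 - sum(t^3-t)/48 = 3036/24 - 54/48 = 125.375.
        z = (W - E[W]) / sqrt(Var[W]) = (21.5 - 33) / 11.1971 = -1.0271.
        Two-sided p = 2*Phi(z) = 0.304396.
Step 6: alpha = 0.1. fail to reject H0.

W+ = 21.5, W- = 44.5, W = min = 21.5, p = 0.304396, fail to reject H0.


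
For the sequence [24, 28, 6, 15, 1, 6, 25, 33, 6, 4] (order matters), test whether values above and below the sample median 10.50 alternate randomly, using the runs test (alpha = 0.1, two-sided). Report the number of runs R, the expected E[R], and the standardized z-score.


Step 1: Compute median = 10.50; label A = above, B = below.
Labels in order: AABABBAABB  (n_A = 5, n_B = 5)
Step 2: Count runs R = 6.
Step 3: Under H0 (random ordering), E[R] = 2*n_A*n_B/(n_A+n_B) + 1 = 2*5*5/10 + 1 = 6.0000.
        Var[R] = 2*n_A*n_B*(2*n_A*n_B - n_A - n_B) / ((n_A+n_B)^2 * (n_A+n_B-1)) = 2000/900 = 2.2222.
        SD[R] = 1.4907.
Step 4: R = E[R], so z = 0 with no continuity correction.
Step 5: Two-sided p-value via normal approximation = 2*(1 - Phi(|z|)) = 1.000000.
Step 6: alpha = 0.1. fail to reject H0.

R = 6, z = 0.0000, p = 1.000000, fail to reject H0.


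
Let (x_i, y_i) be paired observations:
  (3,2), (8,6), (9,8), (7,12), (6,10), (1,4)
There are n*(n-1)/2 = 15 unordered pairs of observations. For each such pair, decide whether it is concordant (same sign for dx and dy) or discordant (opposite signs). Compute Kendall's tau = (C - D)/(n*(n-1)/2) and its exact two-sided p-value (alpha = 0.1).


Step 1: Enumerate the 15 unordered pairs (i,j) with i<j and classify each by sign(x_j-x_i) * sign(y_j-y_i).
  (1,2):dx=+5,dy=+4->C; (1,3):dx=+6,dy=+6->C; (1,4):dx=+4,dy=+10->C; (1,5):dx=+3,dy=+8->C
  (1,6):dx=-2,dy=+2->D; (2,3):dx=+1,dy=+2->C; (2,4):dx=-1,dy=+6->D; (2,5):dx=-2,dy=+4->D
  (2,6):dx=-7,dy=-2->C; (3,4):dx=-2,dy=+4->D; (3,5):dx=-3,dy=+2->D; (3,6):dx=-8,dy=-4->C
  (4,5):dx=-1,dy=-2->C; (4,6):dx=-6,dy=-8->C; (5,6):dx=-5,dy=-6->C
Step 2: C = 10, D = 5, total pairs = 15.
Step 3: tau = (C - D)/(n(n-1)/2) = (10 - 5)/15 = 0.333333.
Step 4: Exact two-sided p-value (enumerate n! = 720 permutations of y under H0): p = 0.469444.
Step 5: alpha = 0.1. fail to reject H0.

tau_b = 0.3333 (C=10, D=5), p = 0.469444, fail to reject H0.


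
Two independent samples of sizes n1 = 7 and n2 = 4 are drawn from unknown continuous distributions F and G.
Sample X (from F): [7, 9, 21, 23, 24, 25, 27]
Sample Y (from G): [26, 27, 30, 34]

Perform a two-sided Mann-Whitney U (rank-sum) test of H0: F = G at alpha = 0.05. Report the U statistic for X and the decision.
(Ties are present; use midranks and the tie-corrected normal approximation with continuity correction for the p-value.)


Step 1: Combine and sort all 11 observations; assign midranks.
sorted (value, group): (7,X), (9,X), (21,X), (23,X), (24,X), (25,X), (26,Y), (27,X), (27,Y), (30,Y), (34,Y)
ranks: 7->1, 9->2, 21->3, 23->4, 24->5, 25->6, 26->7, 27->8.5, 27->8.5, 30->10, 34->11
Step 2: Rank sum for X: R1 = 1 + 2 + 3 + 4 + 5 + 6 + 8.5 = 29.5.
Step 3: U_X = R1 - n1(n1+1)/2 = 29.5 - 7*8/2 = 29.5 - 28 = 1.5.
       U_Y = n1*n2 - U_X = 28 - 1.5 = 26.5.
Step 4: Ties are present, so use the tie-corrected normal approximation (with continuity correction) for the p-value.
Step 5: p-value = 0.023029; compare to alpha = 0.05. reject H0.

U_X = 1.5, p = 0.023029, reject H0 at alpha = 0.05.


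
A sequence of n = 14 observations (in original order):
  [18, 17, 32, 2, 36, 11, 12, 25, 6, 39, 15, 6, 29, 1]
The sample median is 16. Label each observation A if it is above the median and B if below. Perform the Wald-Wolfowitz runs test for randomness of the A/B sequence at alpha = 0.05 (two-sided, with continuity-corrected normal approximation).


Step 1: Compute median = 16; label A = above, B = below.
Labels in order: AAABABBABABBAB  (n_A = 7, n_B = 7)
Step 2: Count runs R = 10.
Step 3: Under H0 (random ordering), E[R] = 2*n_A*n_B/(n_A+n_B) + 1 = 2*7*7/14 + 1 = 8.0000.
        Var[R] = 2*n_A*n_B*(2*n_A*n_B - n_A - n_B) / ((n_A+n_B)^2 * (n_A+n_B-1)) = 8232/2548 = 3.2308.
        SD[R] = 1.7974.
Step 4: Continuity-corrected z = (R - 0.5 - E[R]) / SD[R] = (10 - 0.5 - 8.0000) / 1.7974 = 0.8345.
Step 5: Two-sided p-value via normal approximation = 2*(1 - Phi(|z|)) = 0.403986.
Step 6: alpha = 0.05. fail to reject H0.

R = 10, z = 0.8345, p = 0.403986, fail to reject H0.


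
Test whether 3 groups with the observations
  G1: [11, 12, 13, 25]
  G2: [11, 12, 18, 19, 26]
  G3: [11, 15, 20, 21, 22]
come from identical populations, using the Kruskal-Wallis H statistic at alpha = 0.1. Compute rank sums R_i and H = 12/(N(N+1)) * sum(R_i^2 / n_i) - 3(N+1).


Step 1: Combine all N = 14 observations and assign midranks.
sorted (value, group, rank): (11,G1,2), (11,G2,2), (11,G3,2), (12,G1,4.5), (12,G2,4.5), (13,G1,6), (15,G3,7), (18,G2,8), (19,G2,9), (20,G3,10), (21,G3,11), (22,G3,12), (25,G1,13), (26,G2,14)
Step 2: Sum ranks within each group.
R_1 = 25.5 (n_1 = 4)
R_2 = 37.5 (n_2 = 5)
R_3 = 42 (n_3 = 5)
Step 3: H = 12/(N(N+1)) * sum(R_i^2/n_i) - 3(N+1)
     = 12/(14*15) * (25.5^2/4 + 37.5^2/5 + 42^2/5) - 3*15
     = 0.057143 * 796.612 - 45
     = 0.520714.
Step 4: Ties present; correction factor C = 1 - 30/(14^3 - 14) = 0.989011. Corrected H = 0.520714 / 0.989011 = 0.526500.
Step 5: Under H0, H ~ chi^2(2); p-value = 0.768550.
Step 6: alpha = 0.1. fail to reject H0.

H = 0.5265, df = 2, p = 0.768550, fail to reject H0.


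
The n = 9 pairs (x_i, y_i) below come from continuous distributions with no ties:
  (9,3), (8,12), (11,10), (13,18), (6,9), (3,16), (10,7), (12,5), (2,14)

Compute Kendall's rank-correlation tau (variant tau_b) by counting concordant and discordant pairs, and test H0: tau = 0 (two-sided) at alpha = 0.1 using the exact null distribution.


Step 1: Enumerate the 36 unordered pairs (i,j) with i<j and classify each by sign(x_j-x_i) * sign(y_j-y_i).
  (1,2):dx=-1,dy=+9->D; (1,3):dx=+2,dy=+7->C; (1,4):dx=+4,dy=+15->C; (1,5):dx=-3,dy=+6->D
  (1,6):dx=-6,dy=+13->D; (1,7):dx=+1,dy=+4->C; (1,8):dx=+3,dy=+2->C; (1,9):dx=-7,dy=+11->D
  (2,3):dx=+3,dy=-2->D; (2,4):dx=+5,dy=+6->C; (2,5):dx=-2,dy=-3->C; (2,6):dx=-5,dy=+4->D
  (2,7):dx=+2,dy=-5->D; (2,8):dx=+4,dy=-7->D; (2,9):dx=-6,dy=+2->D; (3,4):dx=+2,dy=+8->C
  (3,5):dx=-5,dy=-1->C; (3,6):dx=-8,dy=+6->D; (3,7):dx=-1,dy=-3->C; (3,8):dx=+1,dy=-5->D
  (3,9):dx=-9,dy=+4->D; (4,5):dx=-7,dy=-9->C; (4,6):dx=-10,dy=-2->C; (4,7):dx=-3,dy=-11->C
  (4,8):dx=-1,dy=-13->C; (4,9):dx=-11,dy=-4->C; (5,6):dx=-3,dy=+7->D; (5,7):dx=+4,dy=-2->D
  (5,8):dx=+6,dy=-4->D; (5,9):dx=-4,dy=+5->D; (6,7):dx=+7,dy=-9->D; (6,8):dx=+9,dy=-11->D
  (6,9):dx=-1,dy=-2->C; (7,8):dx=+2,dy=-2->D; (7,9):dx=-8,dy=+7->D; (8,9):dx=-10,dy=+9->D
Step 2: C = 15, D = 21, total pairs = 36.
Step 3: tau = (C - D)/(n(n-1)/2) = (15 - 21)/36 = -0.166667.
Step 4: Exact two-sided p-value (enumerate n! = 362880 permutations of y under H0): p = 0.612202.
Step 5: alpha = 0.1. fail to reject H0.

tau_b = -0.1667 (C=15, D=21), p = 0.612202, fail to reject H0.


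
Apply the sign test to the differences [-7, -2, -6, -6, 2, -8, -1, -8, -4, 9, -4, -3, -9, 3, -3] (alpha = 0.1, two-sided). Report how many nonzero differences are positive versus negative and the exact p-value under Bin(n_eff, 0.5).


Step 1: Discard zero differences. Original n = 15; n_eff = number of nonzero differences = 15.
Nonzero differences (with sign): -7, -2, -6, -6, +2, -8, -1, -8, -4, +9, -4, -3, -9, +3, -3
Step 2: Count signs: positive = 3, negative = 12.
Step 3: Under H0: P(positive) = 0.5, so the number of positives S ~ Bin(15, 0.5).
Step 4: Two-sided exact p-value = sum of Bin(15,0.5) probabilities at or below the observed probability = 0.035156.
Step 5: alpha = 0.1. reject H0.

n_eff = 15, pos = 3, neg = 12, p = 0.035156, reject H0.


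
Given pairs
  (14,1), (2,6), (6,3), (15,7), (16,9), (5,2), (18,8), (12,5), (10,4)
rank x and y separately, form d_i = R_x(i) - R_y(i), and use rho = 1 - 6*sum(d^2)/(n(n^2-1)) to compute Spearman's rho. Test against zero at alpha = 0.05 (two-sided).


Step 1: Rank x and y separately (midranks; no ties here).
rank(x): 14->6, 2->1, 6->3, 15->7, 16->8, 5->2, 18->9, 12->5, 10->4
rank(y): 1->1, 6->6, 3->3, 7->7, 9->9, 2->2, 8->8, 5->5, 4->4
Step 2: d_i = R_x(i) - R_y(i); compute d_i^2.
  (6-1)^2=25, (1-6)^2=25, (3-3)^2=0, (7-7)^2=0, (8-9)^2=1, (2-2)^2=0, (9-8)^2=1, (5-5)^2=0, (4-4)^2=0
sum(d^2) = 52.
Step 3: rho = 1 - 6*52 / (9*(9^2 - 1)) = 1 - 312/720 = 0.566667.
Step 4: Under H0, t = rho * sqrt((n-2)/(1-rho^2)) = 1.8196 ~ t(7).
Step 5: Two-sided p-value from the t-distribution with 7 df = 0.111633.
Step 6: alpha = 0.05. fail to reject H0.

rho = 0.5667, p = 0.111633, fail to reject H0 at alpha = 0.05.


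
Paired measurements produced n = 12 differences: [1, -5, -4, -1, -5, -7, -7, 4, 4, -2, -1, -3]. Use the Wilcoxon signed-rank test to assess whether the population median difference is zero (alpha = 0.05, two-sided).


Step 1: Drop any zero differences (none here) and take |d_i|.
|d| = [1, 5, 4, 1, 5, 7, 7, 4, 4, 2, 1, 3]
Step 2: Midrank |d_i| (ties get averaged ranks).
ranks: |1|->2, |5|->9.5, |4|->7, |1|->2, |5|->9.5, |7|->11.5, |7|->11.5, |4|->7, |4|->7, |2|->4, |1|->2, |3|->5
Step 3: Attach original signs; sum ranks with positive sign and with negative sign.
W+ = 2 + 7 + 7 = 16
W- = 9.5 + 7 + 2 + 9.5 + 11.5 + 11.5 + 4 + 2 + 5 = 62
(Check: W+ + W- = 78 should equal n(n+1)/2 = 78.)
Step 4: Test statistic W = min(W+, W-) = 16.
Step 5: Ties in |d|, so use the tie-corrected normal approximation.
        E[W] = n(n+1)/4 = 12*13/4 = 39.
        Tie groups: |d|=1 (t=3), |d|=4 (t=3), |d|=5 (t=2), |d|=7 (t=2); sum(t^3 - t) = 60.
        Var[W] = n(n+1)(2n+1)/24 - sum(t^3-t)/48 = 3900/24 - 60/48 = 161.25.
        z = (W - E[W]) / sqrt(Var[W]) = (16 - 39) / 12.6984 = -1.8112.
        Two-sided p = 2*Phi(z) = 0.070102.
Step 6: alpha = 0.05. fail to reject H0.

W+ = 16, W- = 62, W = min = 16, p = 0.070102, fail to reject H0.


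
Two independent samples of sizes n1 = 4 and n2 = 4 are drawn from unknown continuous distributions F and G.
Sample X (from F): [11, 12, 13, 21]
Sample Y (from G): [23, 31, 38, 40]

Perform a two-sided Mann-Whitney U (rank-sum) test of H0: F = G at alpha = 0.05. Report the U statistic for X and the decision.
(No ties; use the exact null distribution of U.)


Step 1: Combine and sort all 8 observations; assign midranks.
sorted (value, group): (11,X), (12,X), (13,X), (21,X), (23,Y), (31,Y), (38,Y), (40,Y)
ranks: 11->1, 12->2, 13->3, 21->4, 23->5, 31->6, 38->7, 40->8
Step 2: Rank sum for X: R1 = 1 + 2 + 3 + 4 = 10.
Step 3: U_X = R1 - n1(n1+1)/2 = 10 - 4*5/2 = 10 - 10 = 0.
       U_Y = n1*n2 - U_X = 16 - 0 = 16.
Step 4: No ties, so the exact null distribution of U (based on enumerating the C(8,4) = 70 equally likely rank assignments) gives the two-sided p-value.
Step 5: p-value = 0.028571; compare to alpha = 0.05. reject H0.

U_X = 0, p = 0.028571, reject H0 at alpha = 0.05.


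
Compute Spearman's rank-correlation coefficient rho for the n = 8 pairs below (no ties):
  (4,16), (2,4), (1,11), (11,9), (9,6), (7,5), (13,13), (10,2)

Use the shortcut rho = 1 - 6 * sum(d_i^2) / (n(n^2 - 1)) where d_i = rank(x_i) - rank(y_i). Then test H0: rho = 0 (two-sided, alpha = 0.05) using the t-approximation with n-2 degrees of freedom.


Step 1: Rank x and y separately (midranks; no ties here).
rank(x): 4->3, 2->2, 1->1, 11->7, 9->5, 7->4, 13->8, 10->6
rank(y): 16->8, 4->2, 11->6, 9->5, 6->4, 5->3, 13->7, 2->1
Step 2: d_i = R_x(i) - R_y(i); compute d_i^2.
  (3-8)^2=25, (2-2)^2=0, (1-6)^2=25, (7-5)^2=4, (5-4)^2=1, (4-3)^2=1, (8-7)^2=1, (6-1)^2=25
sum(d^2) = 82.
Step 3: rho = 1 - 6*82 / (8*(8^2 - 1)) = 1 - 492/504 = 0.023810.
Step 4: Under H0, t = rho * sqrt((n-2)/(1-rho^2)) = 0.0583 ~ t(6).
Step 5: Two-sided p-value from the t-distribution with 6 df = 0.955374.
Step 6: alpha = 0.05. fail to reject H0.

rho = 0.0238, p = 0.955374, fail to reject H0 at alpha = 0.05.


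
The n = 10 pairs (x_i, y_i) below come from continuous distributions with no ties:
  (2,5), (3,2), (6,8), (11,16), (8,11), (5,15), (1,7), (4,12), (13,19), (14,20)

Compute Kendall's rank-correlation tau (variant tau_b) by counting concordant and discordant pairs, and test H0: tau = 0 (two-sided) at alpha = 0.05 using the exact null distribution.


Step 1: Enumerate the 45 unordered pairs (i,j) with i<j and classify each by sign(x_j-x_i) * sign(y_j-y_i).
  (1,2):dx=+1,dy=-3->D; (1,3):dx=+4,dy=+3->C; (1,4):dx=+9,dy=+11->C; (1,5):dx=+6,dy=+6->C
  (1,6):dx=+3,dy=+10->C; (1,7):dx=-1,dy=+2->D; (1,8):dx=+2,dy=+7->C; (1,9):dx=+11,dy=+14->C
  (1,10):dx=+12,dy=+15->C; (2,3):dx=+3,dy=+6->C; (2,4):dx=+8,dy=+14->C; (2,5):dx=+5,dy=+9->C
  (2,6):dx=+2,dy=+13->C; (2,7):dx=-2,dy=+5->D; (2,8):dx=+1,dy=+10->C; (2,9):dx=+10,dy=+17->C
  (2,10):dx=+11,dy=+18->C; (3,4):dx=+5,dy=+8->C; (3,5):dx=+2,dy=+3->C; (3,6):dx=-1,dy=+7->D
  (3,7):dx=-5,dy=-1->C; (3,8):dx=-2,dy=+4->D; (3,9):dx=+7,dy=+11->C; (3,10):dx=+8,dy=+12->C
  (4,5):dx=-3,dy=-5->C; (4,6):dx=-6,dy=-1->C; (4,7):dx=-10,dy=-9->C; (4,8):dx=-7,dy=-4->C
  (4,9):dx=+2,dy=+3->C; (4,10):dx=+3,dy=+4->C; (5,6):dx=-3,dy=+4->D; (5,7):dx=-7,dy=-4->C
  (5,8):dx=-4,dy=+1->D; (5,9):dx=+5,dy=+8->C; (5,10):dx=+6,dy=+9->C; (6,7):dx=-4,dy=-8->C
  (6,8):dx=-1,dy=-3->C; (6,9):dx=+8,dy=+4->C; (6,10):dx=+9,dy=+5->C; (7,8):dx=+3,dy=+5->C
  (7,9):dx=+12,dy=+12->C; (7,10):dx=+13,dy=+13->C; (8,9):dx=+9,dy=+7->C; (8,10):dx=+10,dy=+8->C
  (9,10):dx=+1,dy=+1->C
Step 2: C = 38, D = 7, total pairs = 45.
Step 3: tau = (C - D)/(n(n-1)/2) = (38 - 7)/45 = 0.688889.
Step 4: Exact two-sided p-value (enumerate n! = 3628800 permutations of y under H0): p = 0.004687.
Step 5: alpha = 0.05. reject H0.

tau_b = 0.6889 (C=38, D=7), p = 0.004687, reject H0.


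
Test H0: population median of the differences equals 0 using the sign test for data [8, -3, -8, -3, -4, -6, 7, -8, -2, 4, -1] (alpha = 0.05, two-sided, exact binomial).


Step 1: Discard zero differences. Original n = 11; n_eff = number of nonzero differences = 11.
Nonzero differences (with sign): +8, -3, -8, -3, -4, -6, +7, -8, -2, +4, -1
Step 2: Count signs: positive = 3, negative = 8.
Step 3: Under H0: P(positive) = 0.5, so the number of positives S ~ Bin(11, 0.5).
Step 4: Two-sided exact p-value = sum of Bin(11,0.5) probabilities at or below the observed probability = 0.226562.
Step 5: alpha = 0.05. fail to reject H0.

n_eff = 11, pos = 3, neg = 8, p = 0.226562, fail to reject H0.


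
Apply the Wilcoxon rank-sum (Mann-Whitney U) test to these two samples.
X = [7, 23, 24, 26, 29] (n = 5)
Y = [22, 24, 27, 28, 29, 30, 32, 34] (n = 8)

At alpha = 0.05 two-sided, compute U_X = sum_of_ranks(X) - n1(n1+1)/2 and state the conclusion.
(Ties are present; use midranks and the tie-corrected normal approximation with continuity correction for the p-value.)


Step 1: Combine and sort all 13 observations; assign midranks.
sorted (value, group): (7,X), (22,Y), (23,X), (24,X), (24,Y), (26,X), (27,Y), (28,Y), (29,X), (29,Y), (30,Y), (32,Y), (34,Y)
ranks: 7->1, 22->2, 23->3, 24->4.5, 24->4.5, 26->6, 27->7, 28->8, 29->9.5, 29->9.5, 30->11, 32->12, 34->13
Step 2: Rank sum for X: R1 = 1 + 3 + 4.5 + 6 + 9.5 = 24.
Step 3: U_X = R1 - n1(n1+1)/2 = 24 - 5*6/2 = 24 - 15 = 9.
       U_Y = n1*n2 - U_X = 40 - 9 = 31.
Step 4: Ties are present, so use the tie-corrected normal approximation (with continuity correction) for the p-value.
Step 5: p-value = 0.123248; compare to alpha = 0.05. fail to reject H0.

U_X = 9, p = 0.123248, fail to reject H0 at alpha = 0.05.


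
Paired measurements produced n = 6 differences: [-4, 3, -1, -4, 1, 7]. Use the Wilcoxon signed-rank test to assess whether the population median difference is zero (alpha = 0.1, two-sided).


Step 1: Drop any zero differences (none here) and take |d_i|.
|d| = [4, 3, 1, 4, 1, 7]
Step 2: Midrank |d_i| (ties get averaged ranks).
ranks: |4|->4.5, |3|->3, |1|->1.5, |4|->4.5, |1|->1.5, |7|->6
Step 3: Attach original signs; sum ranks with positive sign and with negative sign.
W+ = 3 + 1.5 + 6 = 10.5
W- = 4.5 + 1.5 + 4.5 = 10.5
(Check: W+ + W- = 21 should equal n(n+1)/2 = 21.)
Step 4: Test statistic W = min(W+, W-) = 10.5.
Step 5: Ties in |d|, so use the tie-corrected normal approximation.
        E[W] = n(n+1)/4 = 6*7/4 = 10.5.
        Tie groups: |d|=1 (t=2), |d|=4 (t=2); sum(t^3 - t) = 12.
        Var[W] = n(n+1)(2n+1)/24 - sum(t^3-t)/48 = 546/24 - 12/48 = 22.5.
        z = (W - E[W]) / sqrt(Var[W]) = (10.5 - 10.5) / 4.7434 = 0.0000.
        Two-sided p = 2*Phi(z) = 1.000000.
Step 6: alpha = 0.1. fail to reject H0.

W+ = 10.5, W- = 10.5, W = min = 10.5, p = 1.000000, fail to reject H0.


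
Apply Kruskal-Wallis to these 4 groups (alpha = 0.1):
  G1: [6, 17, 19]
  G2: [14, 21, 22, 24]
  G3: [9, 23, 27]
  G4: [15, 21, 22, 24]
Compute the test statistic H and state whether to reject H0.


Step 1: Combine all N = 14 observations and assign midranks.
sorted (value, group, rank): (6,G1,1), (9,G3,2), (14,G2,3), (15,G4,4), (17,G1,5), (19,G1,6), (21,G2,7.5), (21,G4,7.5), (22,G2,9.5), (22,G4,9.5), (23,G3,11), (24,G2,12.5), (24,G4,12.5), (27,G3,14)
Step 2: Sum ranks within each group.
R_1 = 12 (n_1 = 3)
R_2 = 32.5 (n_2 = 4)
R_3 = 27 (n_3 = 3)
R_4 = 33.5 (n_4 = 4)
Step 3: H = 12/(N(N+1)) * sum(R_i^2/n_i) - 3(N+1)
     = 12/(14*15) * (12^2/3 + 32.5^2/4 + 27^2/3 + 33.5^2/4) - 3*15
     = 0.057143 * 835.625 - 45
     = 2.750000.
Step 4: Ties present; correction factor C = 1 - 18/(14^3 - 14) = 0.993407. Corrected H = 2.750000 / 0.993407 = 2.768252.
Step 5: Under H0, H ~ chi^2(3); p-value = 0.428753.
Step 6: alpha = 0.1. fail to reject H0.

H = 2.7683, df = 3, p = 0.428753, fail to reject H0.


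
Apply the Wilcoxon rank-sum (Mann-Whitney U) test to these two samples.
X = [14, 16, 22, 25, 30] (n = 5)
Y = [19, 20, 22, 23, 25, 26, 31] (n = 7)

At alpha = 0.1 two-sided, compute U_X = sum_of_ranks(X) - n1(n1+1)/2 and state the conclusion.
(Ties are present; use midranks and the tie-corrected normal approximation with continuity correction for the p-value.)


Step 1: Combine and sort all 12 observations; assign midranks.
sorted (value, group): (14,X), (16,X), (19,Y), (20,Y), (22,X), (22,Y), (23,Y), (25,X), (25,Y), (26,Y), (30,X), (31,Y)
ranks: 14->1, 16->2, 19->3, 20->4, 22->5.5, 22->5.5, 23->7, 25->8.5, 25->8.5, 26->10, 30->11, 31->12
Step 2: Rank sum for X: R1 = 1 + 2 + 5.5 + 8.5 + 11 = 28.
Step 3: U_X = R1 - n1(n1+1)/2 = 28 - 5*6/2 = 28 - 15 = 13.
       U_Y = n1*n2 - U_X = 35 - 13 = 22.
Step 4: Ties are present, so use the tie-corrected normal approximation (with continuity correction) for the p-value.
Step 5: p-value = 0.514478; compare to alpha = 0.1. fail to reject H0.

U_X = 13, p = 0.514478, fail to reject H0 at alpha = 0.1.


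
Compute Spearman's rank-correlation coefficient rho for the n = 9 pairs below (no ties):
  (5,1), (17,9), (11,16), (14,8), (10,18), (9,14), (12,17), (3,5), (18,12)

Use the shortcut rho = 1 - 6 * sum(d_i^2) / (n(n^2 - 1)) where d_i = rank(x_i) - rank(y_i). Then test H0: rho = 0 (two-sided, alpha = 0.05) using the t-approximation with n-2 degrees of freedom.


Step 1: Rank x and y separately (midranks; no ties here).
rank(x): 5->2, 17->8, 11->5, 14->7, 10->4, 9->3, 12->6, 3->1, 18->9
rank(y): 1->1, 9->4, 16->7, 8->3, 18->9, 14->6, 17->8, 5->2, 12->5
Step 2: d_i = R_x(i) - R_y(i); compute d_i^2.
  (2-1)^2=1, (8-4)^2=16, (5-7)^2=4, (7-3)^2=16, (4-9)^2=25, (3-6)^2=9, (6-8)^2=4, (1-2)^2=1, (9-5)^2=16
sum(d^2) = 92.
Step 3: rho = 1 - 6*92 / (9*(9^2 - 1)) = 1 - 552/720 = 0.233333.
Step 4: Under H0, t = rho * sqrt((n-2)/(1-rho^2)) = 0.6349 ~ t(7).
Step 5: Two-sided p-value from the t-distribution with 7 df = 0.545699.
Step 6: alpha = 0.05. fail to reject H0.

rho = 0.2333, p = 0.545699, fail to reject H0 at alpha = 0.05.


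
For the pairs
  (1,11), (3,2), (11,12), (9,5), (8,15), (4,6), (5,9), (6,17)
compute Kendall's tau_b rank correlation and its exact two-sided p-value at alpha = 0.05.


Step 1: Enumerate the 28 unordered pairs (i,j) with i<j and classify each by sign(x_j-x_i) * sign(y_j-y_i).
  (1,2):dx=+2,dy=-9->D; (1,3):dx=+10,dy=+1->C; (1,4):dx=+8,dy=-6->D; (1,5):dx=+7,dy=+4->C
  (1,6):dx=+3,dy=-5->D; (1,7):dx=+4,dy=-2->D; (1,8):dx=+5,dy=+6->C; (2,3):dx=+8,dy=+10->C
  (2,4):dx=+6,dy=+3->C; (2,5):dx=+5,dy=+13->C; (2,6):dx=+1,dy=+4->C; (2,7):dx=+2,dy=+7->C
  (2,8):dx=+3,dy=+15->C; (3,4):dx=-2,dy=-7->C; (3,5):dx=-3,dy=+3->D; (3,6):dx=-7,dy=-6->C
  (3,7):dx=-6,dy=-3->C; (3,8):dx=-5,dy=+5->D; (4,5):dx=-1,dy=+10->D; (4,6):dx=-5,dy=+1->D
  (4,7):dx=-4,dy=+4->D; (4,8):dx=-3,dy=+12->D; (5,6):dx=-4,dy=-9->C; (5,7):dx=-3,dy=-6->C
  (5,8):dx=-2,dy=+2->D; (6,7):dx=+1,dy=+3->C; (6,8):dx=+2,dy=+11->C; (7,8):dx=+1,dy=+8->C
Step 2: C = 17, D = 11, total pairs = 28.
Step 3: tau = (C - D)/(n(n-1)/2) = (17 - 11)/28 = 0.214286.
Step 4: Exact two-sided p-value (enumerate n! = 40320 permutations of y under H0): p = 0.548413.
Step 5: alpha = 0.05. fail to reject H0.

tau_b = 0.2143 (C=17, D=11), p = 0.548413, fail to reject H0.


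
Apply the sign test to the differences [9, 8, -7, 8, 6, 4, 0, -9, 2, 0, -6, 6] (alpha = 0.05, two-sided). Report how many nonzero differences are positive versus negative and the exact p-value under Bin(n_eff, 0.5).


Step 1: Discard zero differences. Original n = 12; n_eff = number of nonzero differences = 10.
Nonzero differences (with sign): +9, +8, -7, +8, +6, +4, -9, +2, -6, +6
Step 2: Count signs: positive = 7, negative = 3.
Step 3: Under H0: P(positive) = 0.5, so the number of positives S ~ Bin(10, 0.5).
Step 4: Two-sided exact p-value = sum of Bin(10,0.5) probabilities at or below the observed probability = 0.343750.
Step 5: alpha = 0.05. fail to reject H0.

n_eff = 10, pos = 7, neg = 3, p = 0.343750, fail to reject H0.


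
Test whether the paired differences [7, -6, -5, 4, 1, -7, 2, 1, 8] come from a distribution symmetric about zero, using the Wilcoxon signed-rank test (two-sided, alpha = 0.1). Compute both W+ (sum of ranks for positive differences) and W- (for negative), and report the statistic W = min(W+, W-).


Step 1: Drop any zero differences (none here) and take |d_i|.
|d| = [7, 6, 5, 4, 1, 7, 2, 1, 8]
Step 2: Midrank |d_i| (ties get averaged ranks).
ranks: |7|->7.5, |6|->6, |5|->5, |4|->4, |1|->1.5, |7|->7.5, |2|->3, |1|->1.5, |8|->9
Step 3: Attach original signs; sum ranks with positive sign and with negative sign.
W+ = 7.5 + 4 + 1.5 + 3 + 1.5 + 9 = 26.5
W- = 6 + 5 + 7.5 = 18.5
(Check: W+ + W- = 45 should equal n(n+1)/2 = 45.)
Step 4: Test statistic W = min(W+, W-) = 18.5.
Step 5: Ties in |d|, so use the tie-corrected normal approximation.
        E[W] = n(n+1)/4 = 9*10/4 = 22.5.
        Tie groups: |d|=1 (t=2), |d|=7 (t=2); sum(t^3 - t) = 12.
        Var[W] = n(n+1)(2n+1)/24 - sum(t^3-t)/48 = 1710/24 - 12/48 = 71.
        z = (W - E[W]) / sqrt(Var[W]) = (18.5 - 22.5) / 8.4261 = -0.4747.
        Two-sided p = 2*Phi(z) = 0.634992.
Step 6: alpha = 0.1. fail to reject H0.

W+ = 26.5, W- = 18.5, W = min = 18.5, p = 0.634992, fail to reject H0.


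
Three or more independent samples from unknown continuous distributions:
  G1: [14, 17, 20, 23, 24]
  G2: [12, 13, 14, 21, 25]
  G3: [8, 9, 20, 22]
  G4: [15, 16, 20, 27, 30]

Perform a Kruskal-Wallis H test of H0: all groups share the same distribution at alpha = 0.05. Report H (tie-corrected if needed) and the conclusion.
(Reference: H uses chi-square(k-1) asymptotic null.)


Step 1: Combine all N = 19 observations and assign midranks.
sorted (value, group, rank): (8,G3,1), (9,G3,2), (12,G2,3), (13,G2,4), (14,G1,5.5), (14,G2,5.5), (15,G4,7), (16,G4,8), (17,G1,9), (20,G1,11), (20,G3,11), (20,G4,11), (21,G2,13), (22,G3,14), (23,G1,15), (24,G1,16), (25,G2,17), (27,G4,18), (30,G4,19)
Step 2: Sum ranks within each group.
R_1 = 56.5 (n_1 = 5)
R_2 = 42.5 (n_2 = 5)
R_3 = 28 (n_3 = 4)
R_4 = 63 (n_4 = 5)
Step 3: H = 12/(N(N+1)) * sum(R_i^2/n_i) - 3(N+1)
     = 12/(19*20) * (56.5^2/5 + 42.5^2/5 + 28^2/4 + 63^2/5) - 3*20
     = 0.031579 * 1989.5 - 60
     = 2.826316.
Step 4: Ties present; correction factor C = 1 - 30/(19^3 - 19) = 0.995614. Corrected H = 2.826316 / 0.995614 = 2.838767.
Step 5: Under H0, H ~ chi^2(3); p-value = 0.417158.
Step 6: alpha = 0.05. fail to reject H0.

H = 2.8388, df = 3, p = 0.417158, fail to reject H0.


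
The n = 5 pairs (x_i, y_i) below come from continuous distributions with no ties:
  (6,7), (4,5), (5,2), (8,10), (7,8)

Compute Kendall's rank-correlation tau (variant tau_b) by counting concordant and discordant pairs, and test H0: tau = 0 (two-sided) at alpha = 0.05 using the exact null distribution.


Step 1: Enumerate the 10 unordered pairs (i,j) with i<j and classify each by sign(x_j-x_i) * sign(y_j-y_i).
  (1,2):dx=-2,dy=-2->C; (1,3):dx=-1,dy=-5->C; (1,4):dx=+2,dy=+3->C; (1,5):dx=+1,dy=+1->C
  (2,3):dx=+1,dy=-3->D; (2,4):dx=+4,dy=+5->C; (2,5):dx=+3,dy=+3->C; (3,4):dx=+3,dy=+8->C
  (3,5):dx=+2,dy=+6->C; (4,5):dx=-1,dy=-2->C
Step 2: C = 9, D = 1, total pairs = 10.
Step 3: tau = (C - D)/(n(n-1)/2) = (9 - 1)/10 = 0.800000.
Step 4: Exact two-sided p-value (enumerate n! = 120 permutations of y under H0): p = 0.083333.
Step 5: alpha = 0.05. fail to reject H0.

tau_b = 0.8000 (C=9, D=1), p = 0.083333, fail to reject H0.


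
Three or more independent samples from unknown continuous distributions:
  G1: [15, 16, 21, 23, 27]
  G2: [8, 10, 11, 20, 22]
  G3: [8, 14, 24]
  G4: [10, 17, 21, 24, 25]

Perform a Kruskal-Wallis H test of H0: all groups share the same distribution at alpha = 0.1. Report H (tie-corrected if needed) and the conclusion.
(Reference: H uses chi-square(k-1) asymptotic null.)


Step 1: Combine all N = 18 observations and assign midranks.
sorted (value, group, rank): (8,G2,1.5), (8,G3,1.5), (10,G2,3.5), (10,G4,3.5), (11,G2,5), (14,G3,6), (15,G1,7), (16,G1,8), (17,G4,9), (20,G2,10), (21,G1,11.5), (21,G4,11.5), (22,G2,13), (23,G1,14), (24,G3,15.5), (24,G4,15.5), (25,G4,17), (27,G1,18)
Step 2: Sum ranks within each group.
R_1 = 58.5 (n_1 = 5)
R_2 = 33 (n_2 = 5)
R_3 = 23 (n_3 = 3)
R_4 = 56.5 (n_4 = 5)
Step 3: H = 12/(N(N+1)) * sum(R_i^2/n_i) - 3(N+1)
     = 12/(18*19) * (58.5^2/5 + 33^2/5 + 23^2/3 + 56.5^2/5) - 3*19
     = 0.035088 * 1717.03 - 57
     = 3.246784.
Step 4: Ties present; correction factor C = 1 - 24/(18^3 - 18) = 0.995872. Corrected H = 3.246784 / 0.995872 = 3.260242.
Step 5: Under H0, H ~ chi^2(3); p-value = 0.353215.
Step 6: alpha = 0.1. fail to reject H0.

H = 3.2602, df = 3, p = 0.353215, fail to reject H0.


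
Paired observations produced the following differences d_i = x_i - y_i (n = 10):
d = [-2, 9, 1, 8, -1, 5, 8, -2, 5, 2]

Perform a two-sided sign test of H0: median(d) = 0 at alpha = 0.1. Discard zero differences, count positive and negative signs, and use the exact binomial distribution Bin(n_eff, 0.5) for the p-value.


Step 1: Discard zero differences. Original n = 10; n_eff = number of nonzero differences = 10.
Nonzero differences (with sign): -2, +9, +1, +8, -1, +5, +8, -2, +5, +2
Step 2: Count signs: positive = 7, negative = 3.
Step 3: Under H0: P(positive) = 0.5, so the number of positives S ~ Bin(10, 0.5).
Step 4: Two-sided exact p-value = sum of Bin(10,0.5) probabilities at or below the observed probability = 0.343750.
Step 5: alpha = 0.1. fail to reject H0.

n_eff = 10, pos = 7, neg = 3, p = 0.343750, fail to reject H0.


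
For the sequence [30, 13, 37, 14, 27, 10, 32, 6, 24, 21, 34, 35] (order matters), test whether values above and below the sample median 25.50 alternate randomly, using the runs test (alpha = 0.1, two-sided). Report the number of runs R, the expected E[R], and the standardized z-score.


Step 1: Compute median = 25.50; label A = above, B = below.
Labels in order: ABABABABBBAA  (n_A = 6, n_B = 6)
Step 2: Count runs R = 9.
Step 3: Under H0 (random ordering), E[R] = 2*n_A*n_B/(n_A+n_B) + 1 = 2*6*6/12 + 1 = 7.0000.
        Var[R] = 2*n_A*n_B*(2*n_A*n_B - n_A - n_B) / ((n_A+n_B)^2 * (n_A+n_B-1)) = 4320/1584 = 2.7273.
        SD[R] = 1.6514.
Step 4: Continuity-corrected z = (R - 0.5 - E[R]) / SD[R] = (9 - 0.5 - 7.0000) / 1.6514 = 0.9083.
Step 5: Two-sided p-value via normal approximation = 2*(1 - Phi(|z|)) = 0.363722.
Step 6: alpha = 0.1. fail to reject H0.

R = 9, z = 0.9083, p = 0.363722, fail to reject H0.


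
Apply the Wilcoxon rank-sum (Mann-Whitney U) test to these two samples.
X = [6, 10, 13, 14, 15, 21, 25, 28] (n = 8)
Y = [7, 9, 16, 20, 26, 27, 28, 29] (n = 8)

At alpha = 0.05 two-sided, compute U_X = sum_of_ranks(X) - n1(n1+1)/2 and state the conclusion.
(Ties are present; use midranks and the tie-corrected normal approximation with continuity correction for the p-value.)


Step 1: Combine and sort all 16 observations; assign midranks.
sorted (value, group): (6,X), (7,Y), (9,Y), (10,X), (13,X), (14,X), (15,X), (16,Y), (20,Y), (21,X), (25,X), (26,Y), (27,Y), (28,X), (28,Y), (29,Y)
ranks: 6->1, 7->2, 9->3, 10->4, 13->5, 14->6, 15->7, 16->8, 20->9, 21->10, 25->11, 26->12, 27->13, 28->14.5, 28->14.5, 29->16
Step 2: Rank sum for X: R1 = 1 + 4 + 5 + 6 + 7 + 10 + 11 + 14.5 = 58.5.
Step 3: U_X = R1 - n1(n1+1)/2 = 58.5 - 8*9/2 = 58.5 - 36 = 22.5.
       U_Y = n1*n2 - U_X = 64 - 22.5 = 41.5.
Step 4: Ties are present, so use the tie-corrected normal approximation (with continuity correction) for the p-value.
Step 5: p-value = 0.344207; compare to alpha = 0.05. fail to reject H0.

U_X = 22.5, p = 0.344207, fail to reject H0 at alpha = 0.05.


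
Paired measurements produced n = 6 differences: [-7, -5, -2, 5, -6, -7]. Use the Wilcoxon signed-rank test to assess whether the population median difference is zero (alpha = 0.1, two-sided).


Step 1: Drop any zero differences (none here) and take |d_i|.
|d| = [7, 5, 2, 5, 6, 7]
Step 2: Midrank |d_i| (ties get averaged ranks).
ranks: |7|->5.5, |5|->2.5, |2|->1, |5|->2.5, |6|->4, |7|->5.5
Step 3: Attach original signs; sum ranks with positive sign and with negative sign.
W+ = 2.5 = 2.5
W- = 5.5 + 2.5 + 1 + 4 + 5.5 = 18.5
(Check: W+ + W- = 21 should equal n(n+1)/2 = 21.)
Step 4: Test statistic W = min(W+, W-) = 2.5.
Step 5: Ties in |d|, so use the tie-corrected normal approximation.
        E[W] = n(n+1)/4 = 6*7/4 = 10.5.
        Tie groups: |d|=5 (t=2), |d|=7 (t=2); sum(t^3 - t) = 12.
        Var[W] = n(n+1)(2n+1)/24 - sum(t^3-t)/48 = 546/24 - 12/48 = 22.5.
        z = (W - E[W]) / sqrt(Var[W]) = (2.5 - 10.5) / 4.7434 = -1.6865.
        Two-sided p = 2*Phi(z) = 0.091690.
Step 6: alpha = 0.1. reject H0.

W+ = 2.5, W- = 18.5, W = min = 2.5, p = 0.091690, reject H0.


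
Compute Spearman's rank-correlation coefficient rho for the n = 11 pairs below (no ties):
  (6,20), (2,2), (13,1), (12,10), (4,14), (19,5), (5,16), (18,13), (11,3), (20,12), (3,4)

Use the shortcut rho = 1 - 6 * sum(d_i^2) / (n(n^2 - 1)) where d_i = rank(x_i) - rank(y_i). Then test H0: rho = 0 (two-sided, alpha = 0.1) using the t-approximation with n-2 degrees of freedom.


Step 1: Rank x and y separately (midranks; no ties here).
rank(x): 6->5, 2->1, 13->8, 12->7, 4->3, 19->10, 5->4, 18->9, 11->6, 20->11, 3->2
rank(y): 20->11, 2->2, 1->1, 10->6, 14->9, 5->5, 16->10, 13->8, 3->3, 12->7, 4->4
Step 2: d_i = R_x(i) - R_y(i); compute d_i^2.
  (5-11)^2=36, (1-2)^2=1, (8-1)^2=49, (7-6)^2=1, (3-9)^2=36, (10-5)^2=25, (4-10)^2=36, (9-8)^2=1, (6-3)^2=9, (11-7)^2=16, (2-4)^2=4
sum(d^2) = 214.
Step 3: rho = 1 - 6*214 / (11*(11^2 - 1)) = 1 - 1284/1320 = 0.027273.
Step 4: Under H0, t = rho * sqrt((n-2)/(1-rho^2)) = 0.0818 ~ t(9).
Step 5: Two-sided p-value from the t-distribution with 9 df = 0.936558.
Step 6: alpha = 0.1. fail to reject H0.

rho = 0.0273, p = 0.936558, fail to reject H0 at alpha = 0.1.


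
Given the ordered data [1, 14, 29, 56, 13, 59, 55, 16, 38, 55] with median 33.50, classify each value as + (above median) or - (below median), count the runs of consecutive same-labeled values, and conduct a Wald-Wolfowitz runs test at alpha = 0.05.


Step 1: Compute median = 33.50; label A = above, B = below.
Labels in order: BBBABAABAA  (n_A = 5, n_B = 5)
Step 2: Count runs R = 6.
Step 3: Under H0 (random ordering), E[R] = 2*n_A*n_B/(n_A+n_B) + 1 = 2*5*5/10 + 1 = 6.0000.
        Var[R] = 2*n_A*n_B*(2*n_A*n_B - n_A - n_B) / ((n_A+n_B)^2 * (n_A+n_B-1)) = 2000/900 = 2.2222.
        SD[R] = 1.4907.
Step 4: R = E[R], so z = 0 with no continuity correction.
Step 5: Two-sided p-value via normal approximation = 2*(1 - Phi(|z|)) = 1.000000.
Step 6: alpha = 0.05. fail to reject H0.

R = 6, z = 0.0000, p = 1.000000, fail to reject H0.


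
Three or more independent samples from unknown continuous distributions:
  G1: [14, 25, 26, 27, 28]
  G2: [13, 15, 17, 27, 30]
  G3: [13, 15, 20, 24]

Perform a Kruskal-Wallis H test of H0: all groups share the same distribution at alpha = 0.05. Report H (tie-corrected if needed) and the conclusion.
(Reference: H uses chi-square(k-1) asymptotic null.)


Step 1: Combine all N = 14 observations and assign midranks.
sorted (value, group, rank): (13,G2,1.5), (13,G3,1.5), (14,G1,3), (15,G2,4.5), (15,G3,4.5), (17,G2,6), (20,G3,7), (24,G3,8), (25,G1,9), (26,G1,10), (27,G1,11.5), (27,G2,11.5), (28,G1,13), (30,G2,14)
Step 2: Sum ranks within each group.
R_1 = 46.5 (n_1 = 5)
R_2 = 37.5 (n_2 = 5)
R_3 = 21 (n_3 = 4)
Step 3: H = 12/(N(N+1)) * sum(R_i^2/n_i) - 3(N+1)
     = 12/(14*15) * (46.5^2/5 + 37.5^2/5 + 21^2/4) - 3*15
     = 0.057143 * 823.95 - 45
     = 2.082857.
Step 4: Ties present; correction factor C = 1 - 18/(14^3 - 14) = 0.993407. Corrected H = 2.082857 / 0.993407 = 2.096681.
Step 5: Under H0, H ~ chi^2(2); p-value = 0.350519.
Step 6: alpha = 0.05. fail to reject H0.

H = 2.0967, df = 2, p = 0.350519, fail to reject H0.


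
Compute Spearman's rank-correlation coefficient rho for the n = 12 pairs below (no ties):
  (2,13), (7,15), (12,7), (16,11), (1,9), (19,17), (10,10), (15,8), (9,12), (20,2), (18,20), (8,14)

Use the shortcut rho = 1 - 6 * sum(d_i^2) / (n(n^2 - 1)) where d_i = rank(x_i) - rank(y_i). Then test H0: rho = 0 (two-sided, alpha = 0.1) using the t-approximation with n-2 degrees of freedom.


Step 1: Rank x and y separately (midranks; no ties here).
rank(x): 2->2, 7->3, 12->7, 16->9, 1->1, 19->11, 10->6, 15->8, 9->5, 20->12, 18->10, 8->4
rank(y): 13->8, 15->10, 7->2, 11->6, 9->4, 17->11, 10->5, 8->3, 12->7, 2->1, 20->12, 14->9
Step 2: d_i = R_x(i) - R_y(i); compute d_i^2.
  (2-8)^2=36, (3-10)^2=49, (7-2)^2=25, (9-6)^2=9, (1-4)^2=9, (11-11)^2=0, (6-5)^2=1, (8-3)^2=25, (5-7)^2=4, (12-1)^2=121, (10-12)^2=4, (4-9)^2=25
sum(d^2) = 308.
Step 3: rho = 1 - 6*308 / (12*(12^2 - 1)) = 1 - 1848/1716 = -0.076923.
Step 4: Under H0, t = rho * sqrt((n-2)/(1-rho^2)) = -0.2440 ~ t(10).
Step 5: Two-sided p-value from the t-distribution with 10 df = 0.812183.
Step 6: alpha = 0.1. fail to reject H0.

rho = -0.0769, p = 0.812183, fail to reject H0 at alpha = 0.1.


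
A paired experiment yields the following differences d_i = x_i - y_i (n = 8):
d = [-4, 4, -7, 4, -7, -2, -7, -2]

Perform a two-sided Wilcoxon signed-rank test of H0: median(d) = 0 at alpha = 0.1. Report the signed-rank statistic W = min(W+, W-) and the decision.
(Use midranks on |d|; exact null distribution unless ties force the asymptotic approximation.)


Step 1: Drop any zero differences (none here) and take |d_i|.
|d| = [4, 4, 7, 4, 7, 2, 7, 2]
Step 2: Midrank |d_i| (ties get averaged ranks).
ranks: |4|->4, |4|->4, |7|->7, |4|->4, |7|->7, |2|->1.5, |7|->7, |2|->1.5
Step 3: Attach original signs; sum ranks with positive sign and with negative sign.
W+ = 4 + 4 = 8
W- = 4 + 7 + 7 + 1.5 + 7 + 1.5 = 28
(Check: W+ + W- = 36 should equal n(n+1)/2 = 36.)
Step 4: Test statistic W = min(W+, W-) = 8.
Step 5: Ties in |d|, so use the tie-corrected normal approximation.
        E[W] = n(n+1)/4 = 8*9/4 = 18.
        Tie groups: |d|=2 (t=2), |d|=4 (t=3), |d|=7 (t=3); sum(t^3 - t) = 54.
        Var[W] = n(n+1)(2n+1)/24 - sum(t^3-t)/48 = 1224/24 - 54/48 = 49.875.
        z = (W - E[W]) / sqrt(Var[W]) = (8 - 18) / 7.0622 = -1.4160.
        Two-sided p = 2*Phi(z) = 0.156780.
Step 6: alpha = 0.1. fail to reject H0.

W+ = 8, W- = 28, W = min = 8, p = 0.156780, fail to reject H0.
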